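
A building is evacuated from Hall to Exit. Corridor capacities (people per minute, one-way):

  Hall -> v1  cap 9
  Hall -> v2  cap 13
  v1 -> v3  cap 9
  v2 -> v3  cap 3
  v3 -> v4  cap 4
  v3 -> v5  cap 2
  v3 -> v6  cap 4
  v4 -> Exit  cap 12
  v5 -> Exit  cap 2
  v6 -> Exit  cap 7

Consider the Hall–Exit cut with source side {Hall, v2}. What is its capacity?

Edges leaving {Hall, v2}: Hall→v1 (9), v2→v3 (3).
Cut capacity = 9 + 3 = 12.

12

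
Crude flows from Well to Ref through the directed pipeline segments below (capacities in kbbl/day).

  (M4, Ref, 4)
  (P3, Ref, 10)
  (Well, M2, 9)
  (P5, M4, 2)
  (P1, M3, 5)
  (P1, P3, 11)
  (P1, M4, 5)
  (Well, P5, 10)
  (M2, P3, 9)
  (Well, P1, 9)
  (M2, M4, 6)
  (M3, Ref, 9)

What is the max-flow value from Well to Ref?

19

Augment Well→P5→M4→Ref: bottleneck 2, flow now 2.
Augment Well→M2→P3→Ref: bottleneck 9, flow now 11.
Augment Well→P1→P3→Ref: bottleneck 1, flow now 12.
Augment Well→P1→M3→Ref: bottleneck 5, flow now 17.
Augment Well→P1→M4→Ref: bottleneck 2, flow now 19.
No augmenting path remains; maximum flow = 19.
In the residual graph, reachable from Well: {Well, P5, M2, P1, P3, M4}.
Min-cut edges: P1→M3 (5), P3→Ref (10), M4→Ref (4); capacity 5 + 10 + 4 = 19.
This cut is saturated, so no flow can exceed 19.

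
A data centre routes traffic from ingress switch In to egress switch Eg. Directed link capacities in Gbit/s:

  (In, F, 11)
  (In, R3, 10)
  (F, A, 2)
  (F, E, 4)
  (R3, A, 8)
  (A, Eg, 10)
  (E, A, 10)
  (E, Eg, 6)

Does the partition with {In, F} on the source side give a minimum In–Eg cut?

Given cut capacity: 10 + 2 + 4 = 16.
Augment In→F→A→Eg: bottleneck 2, flow now 2.
Augment In→F→E→Eg: bottleneck 4, flow now 6.
Augment In→R3→A→Eg: bottleneck 8, flow now 14.
No augmenting path remains; maximum flow = 14.
In the residual graph, reachable from In: {In, F, R3}.
Min-cut edges: F→A (2), F→E (4), R3→A (8); capacity 2 + 4 + 8 = 14.
Cut capacity 16 exceeds the max flow 14, so it is not minimum.

No — its capacity is 16, but the minimum cut has capacity 14.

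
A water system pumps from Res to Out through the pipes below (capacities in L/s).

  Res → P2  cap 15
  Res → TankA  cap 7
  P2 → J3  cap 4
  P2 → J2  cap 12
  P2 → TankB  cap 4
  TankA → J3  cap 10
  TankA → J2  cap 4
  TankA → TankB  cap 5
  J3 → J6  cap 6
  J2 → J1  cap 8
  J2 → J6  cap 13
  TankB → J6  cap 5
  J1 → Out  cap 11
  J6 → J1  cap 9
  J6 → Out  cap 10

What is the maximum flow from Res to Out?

21

Augment Res→P2→J3→J6→Out: bottleneck 4, flow now 4.
Augment Res→P2→J2→J1→Out: bottleneck 8, flow now 12.
Augment Res→P2→J2→J6→Out: bottleneck 3, flow now 15.
Augment Res→TankA→J3→J6→Out: bottleneck 2, flow now 17.
Augment Res→TankA→J2→J6→Out: bottleneck 1, flow now 18.
Augment Res→TankA→J2→J6→J1→Out: bottleneck 3, flow now 21.
No augmenting path remains; maximum flow = 21.
In the residual graph, reachable from Res: {Res, P2, TankA, J3, J2, TankB, J1, J6}.
Min-cut edges: J1→Out (11), J6→Out (10); capacity 11 + 10 = 21.
This cut is saturated, so no flow can exceed 21.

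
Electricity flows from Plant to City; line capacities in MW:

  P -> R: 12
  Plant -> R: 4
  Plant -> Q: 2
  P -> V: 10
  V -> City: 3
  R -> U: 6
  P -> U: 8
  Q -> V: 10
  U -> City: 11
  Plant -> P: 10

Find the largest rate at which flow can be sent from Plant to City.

14

Augment Plant→P→U→City: bottleneck 8, flow now 8.
Augment Plant→P→V→City: bottleneck 2, flow now 10.
Augment Plant→Q→V→City: bottleneck 1, flow now 11.
Augment Plant→R→U→City: bottleneck 3, flow now 14.
No augmenting path remains; maximum flow = 14.
In the residual graph, reachable from Plant: {Plant, P, Q, R, U, V}.
Min-cut edges: U→City (11), V→City (3); capacity 11 + 3 = 14.
This cut is saturated, so no flow can exceed 14.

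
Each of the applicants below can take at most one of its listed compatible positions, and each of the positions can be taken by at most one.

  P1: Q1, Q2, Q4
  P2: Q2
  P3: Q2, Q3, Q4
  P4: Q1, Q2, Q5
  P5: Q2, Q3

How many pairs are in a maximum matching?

5

Unit-capacity flow: source→left, listed edges, right→sink; max matching = max flow.
Augmenting path P1→Q1 (+1); matched 1.
Augmenting path P2→Q2 (+1); matched 2.
Augmenting path P3→Q3 (+1); matched 3.
Augmenting path P4→Q5 (+1); matched 4.
Augmenting path P5→Q3→P3→Q4 (+1); matched 5.
No augmenting path remains; maximum matching = 5.
König certificate: {P1, P2, P3, P4, P5} is a vertex cover of size 5 (every listed pair touches it), so no matching can be larger.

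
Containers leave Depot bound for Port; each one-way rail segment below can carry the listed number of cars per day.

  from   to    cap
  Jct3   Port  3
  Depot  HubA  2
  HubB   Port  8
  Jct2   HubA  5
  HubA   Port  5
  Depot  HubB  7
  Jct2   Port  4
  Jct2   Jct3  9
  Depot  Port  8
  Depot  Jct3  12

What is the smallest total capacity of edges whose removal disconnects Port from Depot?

Augment Depot→Port: bottleneck 8, flow now 8.
Augment Depot→HubA→Port: bottleneck 2, flow now 10.
Augment Depot→Jct3→Port: bottleneck 3, flow now 13.
Augment Depot→HubB→Port: bottleneck 7, flow now 20.
No augmenting path remains; maximum flow = 20.
By max-flow min-cut, the minimum cut capacity equals the max flow.
In the residual graph, reachable from Depot: {Depot, Jct3}.
Min-cut edges: Depot→HubA (2), Depot→HubB (7), Depot→Port (8), Jct3→Port (3); capacity 2 + 7 + 8 + 3 = 20.

20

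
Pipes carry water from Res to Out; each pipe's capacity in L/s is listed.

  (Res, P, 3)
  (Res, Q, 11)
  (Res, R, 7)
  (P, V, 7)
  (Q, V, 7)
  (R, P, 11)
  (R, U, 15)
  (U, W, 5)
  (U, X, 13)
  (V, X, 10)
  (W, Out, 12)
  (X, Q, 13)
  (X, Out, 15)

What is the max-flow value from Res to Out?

Augment Res→P→V→X→Out: bottleneck 3, flow now 3.
Augment Res→Q→V→X→Out: bottleneck 7, flow now 10.
Augment Res→R→U→W→Out: bottleneck 5, flow now 15.
Augment Res→R→U→X→Out: bottleneck 2, flow now 17.
No augmenting path remains; maximum flow = 17.
In the residual graph, reachable from Res: {Res, Q}.
Min-cut edges: Res→P (3), Res→R (7), Q→V (7); capacity 3 + 7 + 7 = 17.
This cut is saturated, so no flow can exceed 17.

17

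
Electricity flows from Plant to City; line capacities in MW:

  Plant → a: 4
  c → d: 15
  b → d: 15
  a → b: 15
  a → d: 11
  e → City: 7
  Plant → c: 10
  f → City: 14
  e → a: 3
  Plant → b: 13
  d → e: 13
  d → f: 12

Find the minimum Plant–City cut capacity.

Augment Plant→a→d→e→City: bottleneck 4, flow now 4.
Augment Plant→b→d→e→City: bottleneck 3, flow now 7.
Augment Plant→b→d→f→City: bottleneck 10, flow now 17.
Augment Plant→c→d→f→City: bottleneck 2, flow now 19.
No augmenting path remains; maximum flow = 19.
By max-flow min-cut, the minimum cut capacity equals the max flow.
In the residual graph, reachable from Plant: {Plant, a, b, c, d, e}.
Min-cut edges: d→f (12), e→City (7); capacity 12 + 7 = 19.

19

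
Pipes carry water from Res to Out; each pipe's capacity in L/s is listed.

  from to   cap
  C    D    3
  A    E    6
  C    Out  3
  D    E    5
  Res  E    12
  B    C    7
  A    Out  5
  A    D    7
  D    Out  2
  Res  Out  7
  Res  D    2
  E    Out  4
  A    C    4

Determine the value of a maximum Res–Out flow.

Augment Res→Out: bottleneck 7, flow now 7.
Augment Res→D→Out: bottleneck 2, flow now 9.
Augment Res→E→Out: bottleneck 4, flow now 13.
No augmenting path remains; maximum flow = 13.
In the residual graph, reachable from Res: {Res, E}.
Min-cut edges: Res→D (2), Res→Out (7), E→Out (4); capacity 2 + 7 + 4 = 13.
This cut is saturated, so no flow can exceed 13.

13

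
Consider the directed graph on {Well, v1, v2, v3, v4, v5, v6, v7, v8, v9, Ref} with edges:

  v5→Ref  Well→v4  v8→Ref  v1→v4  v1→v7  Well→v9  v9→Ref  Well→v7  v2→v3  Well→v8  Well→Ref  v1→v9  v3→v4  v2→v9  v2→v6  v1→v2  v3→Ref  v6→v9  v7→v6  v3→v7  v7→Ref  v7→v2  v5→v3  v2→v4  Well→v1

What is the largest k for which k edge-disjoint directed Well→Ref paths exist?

Assign every edge capacity 1; by Menger, the answer equals the max flow.
Path Well→Ref (+1); total 1.
Path Well→v7→Ref (+1); total 2.
Path Well→v8→Ref (+1); total 3.
Path Well→v9→Ref (+1); total 4.
Path Well→v1→v2→v3→Ref (+1); total 5.
No residual Well→Ref path; max flow = 5.
Certifying cut of size 5: {Well→Ref, Well→v1, Well→v7, Well→v8, Well→v9}.

5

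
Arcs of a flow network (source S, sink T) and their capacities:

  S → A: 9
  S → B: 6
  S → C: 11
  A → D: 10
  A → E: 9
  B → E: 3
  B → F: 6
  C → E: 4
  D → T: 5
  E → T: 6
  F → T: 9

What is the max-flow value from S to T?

Augment S→A→D→T: bottleneck 5, flow now 5.
Augment S→A→E→T: bottleneck 4, flow now 9.
Augment S→B→E→T: bottleneck 2, flow now 11.
Augment S→B→F→T: bottleneck 4, flow now 15.
Augment S→C→E→B→F→T: bottleneck 2, flow now 17. (uses reverse residual edge)
No augmenting path remains; maximum flow = 17.
In the residual graph, reachable from S: {S, A, C, D, E}.
Min-cut edges: S→B (6), D→T (5), E→T (6); capacity 6 + 5 + 6 = 17.
This cut is saturated, so no flow can exceed 17.

17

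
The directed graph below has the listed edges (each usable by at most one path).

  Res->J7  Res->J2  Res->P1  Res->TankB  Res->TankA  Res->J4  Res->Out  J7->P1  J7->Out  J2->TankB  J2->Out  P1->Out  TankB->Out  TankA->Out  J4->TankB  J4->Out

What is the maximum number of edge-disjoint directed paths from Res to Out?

7

Assign every edge capacity 1; by Menger, the answer equals the max flow.
Path Res→Out (+1); total 1.
Path Res→J7→Out (+1); total 2.
Path Res→J2→Out (+1); total 3.
Path Res→P1→Out (+1); total 4.
Path Res→TankB→Out (+1); total 5.
Path Res→TankA→Out (+1); total 6.
Path Res→J4→Out (+1); total 7.
No residual Res→Out path; max flow = 7.
Certifying cut of size 7: {Res→J2, Res→J4, Res→J7, Res→Out, Res→P1, Res→TankA, Res→TankB}.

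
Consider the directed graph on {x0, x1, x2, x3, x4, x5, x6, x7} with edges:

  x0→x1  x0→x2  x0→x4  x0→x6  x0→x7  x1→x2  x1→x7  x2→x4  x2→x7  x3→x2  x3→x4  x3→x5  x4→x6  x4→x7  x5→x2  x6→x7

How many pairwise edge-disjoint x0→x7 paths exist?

5

Assign every edge capacity 1; by Menger, the answer equals the max flow.
Path x0→x7 (+1); total 1.
Path x0→x1→x7 (+1); total 2.
Path x0→x2→x7 (+1); total 3.
Path x0→x4→x7 (+1); total 4.
Path x0→x6→x7 (+1); total 5.
No residual x0→x7 path; max flow = 5.
Certifying cut of size 5: {x0→x1, x0→x2, x0→x4, x0→x6, x0→x7}.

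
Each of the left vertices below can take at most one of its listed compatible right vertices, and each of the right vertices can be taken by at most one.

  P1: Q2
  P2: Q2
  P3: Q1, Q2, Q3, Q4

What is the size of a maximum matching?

2

Unit-capacity flow: source→left, listed edges, right→sink; max matching = max flow.
Augmenting path P1→Q2 (+1); matched 1.
Augmenting path P3→Q1 (+1); matched 2.
No augmenting path remains; maximum matching = 2.
König certificate: {P3, Q2} is a vertex cover of size 2 (every listed pair touches it), so no matching can be larger.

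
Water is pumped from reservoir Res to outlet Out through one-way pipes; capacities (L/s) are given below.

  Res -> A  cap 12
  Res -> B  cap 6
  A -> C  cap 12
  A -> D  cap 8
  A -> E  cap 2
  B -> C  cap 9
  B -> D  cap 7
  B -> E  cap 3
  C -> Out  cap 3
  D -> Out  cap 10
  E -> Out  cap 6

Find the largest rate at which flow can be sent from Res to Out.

18

Augment Res→A→C→Out: bottleneck 3, flow now 3.
Augment Res→A→D→Out: bottleneck 8, flow now 11.
Augment Res→A→E→Out: bottleneck 1, flow now 12.
Augment Res→B→D→Out: bottleneck 2, flow now 14.
Augment Res→B→E→Out: bottleneck 3, flow now 17.
Augment Res→B→C→A→E→Out: bottleneck 1, flow now 18. (uses reverse residual edge)
No augmenting path remains; maximum flow = 18.
In the residual graph, reachable from Res: {Res}.
Min-cut edges: Res→A (12), Res→B (6); capacity 12 + 6 = 18.
This cut is saturated, so no flow can exceed 18.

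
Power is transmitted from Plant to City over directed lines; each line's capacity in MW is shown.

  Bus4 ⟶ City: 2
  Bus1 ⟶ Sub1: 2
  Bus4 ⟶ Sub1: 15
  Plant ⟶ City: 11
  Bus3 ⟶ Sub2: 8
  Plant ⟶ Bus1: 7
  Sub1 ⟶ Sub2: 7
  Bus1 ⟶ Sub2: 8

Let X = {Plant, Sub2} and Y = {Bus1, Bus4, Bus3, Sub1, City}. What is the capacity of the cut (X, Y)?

18

Edges leaving {Plant, Sub2}: Plant→Bus1 (7), Plant→City (11).
Cut capacity = 7 + 11 = 18.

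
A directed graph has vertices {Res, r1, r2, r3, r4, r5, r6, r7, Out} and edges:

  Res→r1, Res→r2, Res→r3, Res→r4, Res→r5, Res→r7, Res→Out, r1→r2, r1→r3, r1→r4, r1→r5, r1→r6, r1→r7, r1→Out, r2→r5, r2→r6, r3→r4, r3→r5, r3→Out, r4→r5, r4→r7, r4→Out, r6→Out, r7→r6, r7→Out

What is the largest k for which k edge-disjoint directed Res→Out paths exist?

6

Assign every edge capacity 1; by Menger, the answer equals the max flow.
Path Res→Out (+1); total 1.
Path Res→r1→Out (+1); total 2.
Path Res→r3→Out (+1); total 3.
Path Res→r4→Out (+1); total 4.
Path Res→r7→Out (+1); total 5.
Path Res→r2→r6→Out (+1); total 6.
No residual Res→Out path; max flow = 6.
Certifying cut of size 6: {Res→Out, Res→r1, Res→r2, Res→r3, Res→r4, Res→r7}.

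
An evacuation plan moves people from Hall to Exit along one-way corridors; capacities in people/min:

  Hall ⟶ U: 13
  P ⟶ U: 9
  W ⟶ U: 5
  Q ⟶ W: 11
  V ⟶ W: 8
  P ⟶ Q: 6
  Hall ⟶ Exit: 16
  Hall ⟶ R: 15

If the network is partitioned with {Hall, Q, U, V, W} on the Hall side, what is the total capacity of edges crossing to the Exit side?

31

Edges leaving {Hall, Q, U, V, W}: Hall→R (15), Hall→Exit (16).
Cut capacity = 15 + 16 = 31.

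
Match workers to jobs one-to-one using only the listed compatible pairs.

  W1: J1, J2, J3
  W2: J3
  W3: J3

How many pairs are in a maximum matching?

2

Unit-capacity flow: source→left, listed edges, right→sink; max matching = max flow.
Augmenting path W1→J1 (+1); matched 1.
Augmenting path W2→J3 (+1); matched 2.
No augmenting path remains; maximum matching = 2.
König certificate: {W1, J3} is a vertex cover of size 2 (every listed pair touches it), so no matching can be larger.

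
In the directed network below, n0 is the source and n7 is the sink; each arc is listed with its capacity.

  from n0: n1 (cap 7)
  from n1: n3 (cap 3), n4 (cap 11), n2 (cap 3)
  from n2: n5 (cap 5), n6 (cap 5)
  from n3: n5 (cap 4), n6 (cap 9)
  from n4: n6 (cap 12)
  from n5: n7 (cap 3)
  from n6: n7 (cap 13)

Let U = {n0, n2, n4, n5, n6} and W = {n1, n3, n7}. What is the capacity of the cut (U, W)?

23

Edges leaving {n0, n2, n4, n5, n6}: n0→n1 (7), n5→n7 (3), n6→n7 (13).
Cut capacity = 7 + 3 + 13 = 23.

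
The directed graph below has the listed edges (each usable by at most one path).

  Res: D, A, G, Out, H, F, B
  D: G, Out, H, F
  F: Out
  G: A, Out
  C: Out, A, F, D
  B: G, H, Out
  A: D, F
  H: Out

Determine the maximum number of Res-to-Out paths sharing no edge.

6

Assign every edge capacity 1; by Menger, the answer equals the max flow.
Path Res→Out (+1); total 1.
Path Res→B→Out (+1); total 2.
Path Res→D→Out (+1); total 3.
Path Res→F→Out (+1); total 4.
Path Res→G→Out (+1); total 5.
Path Res→H→Out (+1); total 6.
No residual Res→Out path; max flow = 6.
Certifying cut of size 6: {D→Out, F→Out, G→Out, H→Out, Res→B, Res→Out}.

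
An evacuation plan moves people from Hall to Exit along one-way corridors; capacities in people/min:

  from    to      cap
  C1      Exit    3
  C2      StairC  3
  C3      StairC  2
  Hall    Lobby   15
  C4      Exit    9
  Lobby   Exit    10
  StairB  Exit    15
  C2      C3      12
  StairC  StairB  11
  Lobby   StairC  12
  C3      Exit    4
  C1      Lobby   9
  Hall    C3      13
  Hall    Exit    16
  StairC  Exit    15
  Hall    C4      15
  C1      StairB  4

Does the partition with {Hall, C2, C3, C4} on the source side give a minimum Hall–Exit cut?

No — its capacity is 49, but the minimum cut has capacity 46.

Given cut capacity: 15 + 16 + 3 + 2 + 4 + 9 = 49.
Augment Hall→Exit: bottleneck 16, flow now 16.
Augment Hall→Lobby→Exit: bottleneck 10, flow now 26.
Augment Hall→C3→Exit: bottleneck 4, flow now 30.
Augment Hall→C4→Exit: bottleneck 9, flow now 39.
Augment Hall→Lobby→StairC→Exit: bottleneck 5, flow now 44.
Augment Hall→C3→StairC→Exit: bottleneck 2, flow now 46.
No augmenting path remains; maximum flow = 46.
In the residual graph, reachable from Hall: {Hall, C3, C4}.
Min-cut edges: Hall→Lobby (15), Hall→Exit (16), C3→StairC (2), C3→Exit (4), C4→Exit (9); capacity 15 + 16 + 2 + 4 + 9 = 46.
Cut capacity 49 exceeds the max flow 46, so it is not minimum.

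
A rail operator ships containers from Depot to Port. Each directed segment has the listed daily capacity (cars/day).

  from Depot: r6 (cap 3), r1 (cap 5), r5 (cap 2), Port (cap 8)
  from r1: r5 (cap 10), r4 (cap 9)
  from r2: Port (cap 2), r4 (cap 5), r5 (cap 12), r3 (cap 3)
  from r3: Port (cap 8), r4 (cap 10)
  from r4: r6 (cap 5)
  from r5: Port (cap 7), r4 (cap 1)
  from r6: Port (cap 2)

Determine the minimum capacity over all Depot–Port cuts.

17

Augment Depot→Port: bottleneck 8, flow now 8.
Augment Depot→r5→Port: bottleneck 2, flow now 10.
Augment Depot→r6→Port: bottleneck 2, flow now 12.
Augment Depot→r1→r5→Port: bottleneck 5, flow now 17.
No augmenting path remains; maximum flow = 17.
By max-flow min-cut, the minimum cut capacity equals the max flow.
In the residual graph, reachable from Depot: {Depot, r6}.
Min-cut edges: Depot→r1 (5), Depot→r5 (2), Depot→Port (8), r6→Port (2); capacity 5 + 2 + 8 + 2 = 17.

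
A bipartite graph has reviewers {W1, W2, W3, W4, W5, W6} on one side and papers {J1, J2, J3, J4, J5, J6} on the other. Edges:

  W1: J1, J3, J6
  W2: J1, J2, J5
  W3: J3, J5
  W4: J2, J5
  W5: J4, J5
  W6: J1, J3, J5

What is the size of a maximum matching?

6

Unit-capacity flow: source→left, listed edges, right→sink; max matching = max flow.
Augmenting path W1→J1 (+1); matched 1.
Augmenting path W2→J2 (+1); matched 2.
Augmenting path W3→J3 (+1); matched 3.
Augmenting path W4→J5 (+1); matched 4.
Augmenting path W5→J4 (+1); matched 5.
Augmenting path W6→J1→W1→J6 (+1); matched 6.
No augmenting path remains; maximum matching = 6.
König certificate: {W1, W2, W3, W4, W5, W6} is a vertex cover of size 6 (every listed pair touches it), so no matching can be larger.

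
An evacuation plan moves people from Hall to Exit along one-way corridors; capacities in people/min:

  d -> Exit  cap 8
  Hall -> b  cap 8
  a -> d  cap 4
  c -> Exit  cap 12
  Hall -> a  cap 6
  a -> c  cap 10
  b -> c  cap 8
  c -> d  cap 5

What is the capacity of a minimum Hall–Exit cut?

Augment Hall→a→c→Exit: bottleneck 6, flow now 6.
Augment Hall→b→c→Exit: bottleneck 6, flow now 12.
Augment Hall→b→c→d→Exit: bottleneck 2, flow now 14.
No augmenting path remains; maximum flow = 14.
By max-flow min-cut, the minimum cut capacity equals the max flow.
In the residual graph, reachable from Hall: {Hall}.
Min-cut edges: Hall→a (6), Hall→b (8); capacity 6 + 8 = 14.

14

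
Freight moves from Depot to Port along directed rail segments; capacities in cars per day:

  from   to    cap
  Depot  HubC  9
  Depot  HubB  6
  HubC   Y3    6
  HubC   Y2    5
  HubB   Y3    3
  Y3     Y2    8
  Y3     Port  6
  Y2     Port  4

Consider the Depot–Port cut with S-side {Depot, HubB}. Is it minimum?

No — its capacity is 12, but the minimum cut has capacity 10.

Given cut capacity: 9 + 3 = 12.
Augment Depot→HubC→Y3→Port: bottleneck 6, flow now 6.
Augment Depot→HubC→Y2→Port: bottleneck 3, flow now 9.
Augment Depot→HubB→Y3→Y2→Port: bottleneck 1, flow now 10.
No augmenting path remains; maximum flow = 10.
In the residual graph, reachable from Depot: {Depot, HubC, HubB, Y3, Y2}.
Min-cut edges: Y3→Port (6), Y2→Port (4); capacity 6 + 4 = 10.
Cut capacity 12 exceeds the max flow 10, so it is not minimum.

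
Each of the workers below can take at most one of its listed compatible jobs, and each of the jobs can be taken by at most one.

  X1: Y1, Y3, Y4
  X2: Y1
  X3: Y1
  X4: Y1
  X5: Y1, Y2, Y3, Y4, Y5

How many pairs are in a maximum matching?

Unit-capacity flow: source→left, listed edges, right→sink; max matching = max flow.
Augmenting path X1→Y1 (+1); matched 1.
Augmenting path X5→Y2 (+1); matched 2.
Augmenting path X2→Y1→X1→Y3 (+1); matched 3.
No augmenting path remains; maximum matching = 3.
König certificate: {X1, X5, Y1} is a vertex cover of size 3 (every listed pair touches it), so no matching can be larger.

3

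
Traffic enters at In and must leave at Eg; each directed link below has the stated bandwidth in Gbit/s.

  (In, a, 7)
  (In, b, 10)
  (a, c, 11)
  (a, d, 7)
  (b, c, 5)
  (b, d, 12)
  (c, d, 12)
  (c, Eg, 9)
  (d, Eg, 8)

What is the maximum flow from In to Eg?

Augment In→a→c→Eg: bottleneck 7, flow now 7.
Augment In→b→c→Eg: bottleneck 2, flow now 9.
Augment In→b→d→Eg: bottleneck 8, flow now 17.
No augmenting path remains; maximum flow = 17.
In the residual graph, reachable from In: {In}.
Min-cut edges: In→a (7), In→b (10); capacity 7 + 10 = 17.
This cut is saturated, so no flow can exceed 17.

17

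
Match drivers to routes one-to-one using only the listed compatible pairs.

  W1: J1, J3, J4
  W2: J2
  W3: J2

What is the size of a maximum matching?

Unit-capacity flow: source→left, listed edges, right→sink; max matching = max flow.
Augmenting path W1→J1 (+1); matched 1.
Augmenting path W2→J2 (+1); matched 2.
No augmenting path remains; maximum matching = 2.
König certificate: {W1, J2} is a vertex cover of size 2 (every listed pair touches it), so no matching can be larger.

2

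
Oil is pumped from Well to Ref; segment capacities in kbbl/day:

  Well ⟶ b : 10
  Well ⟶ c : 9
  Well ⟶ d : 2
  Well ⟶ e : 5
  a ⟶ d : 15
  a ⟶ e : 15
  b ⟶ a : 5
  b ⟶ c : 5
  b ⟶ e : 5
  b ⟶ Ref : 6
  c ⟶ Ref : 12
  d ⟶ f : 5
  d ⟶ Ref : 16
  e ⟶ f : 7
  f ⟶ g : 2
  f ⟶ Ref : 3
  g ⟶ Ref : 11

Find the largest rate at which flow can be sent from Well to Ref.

Augment Well→b→Ref: bottleneck 6, flow now 6.
Augment Well→c→Ref: bottleneck 9, flow now 15.
Augment Well→d→Ref: bottleneck 2, flow now 17.
Augment Well→b→c→Ref: bottleneck 3, flow now 20.
Augment Well→e→f→Ref: bottleneck 3, flow now 23.
Augment Well→b→a→d→Ref: bottleneck 1, flow now 24.
Augment Well→e→f→g→Ref: bottleneck 2, flow now 26.
No augmenting path remains; maximum flow = 26.
In the residual graph, reachable from Well: {Well}.
Min-cut edges: Well→b (10), Well→c (9), Well→d (2), Well→e (5); capacity 10 + 9 + 2 + 5 = 26.
This cut is saturated, so no flow can exceed 26.

26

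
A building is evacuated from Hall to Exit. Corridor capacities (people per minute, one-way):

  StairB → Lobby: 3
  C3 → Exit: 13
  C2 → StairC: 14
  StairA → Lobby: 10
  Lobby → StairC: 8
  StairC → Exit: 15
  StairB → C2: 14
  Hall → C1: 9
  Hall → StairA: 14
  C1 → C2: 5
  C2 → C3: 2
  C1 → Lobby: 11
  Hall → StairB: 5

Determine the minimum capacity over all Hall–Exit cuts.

17

Augment Hall→StairA→Lobby→StairC→Exit: bottleneck 8, flow now 8.
Augment Hall→C1→C2→StairC→Exit: bottleneck 5, flow now 13.
Augment Hall→StairB→C2→StairC→Exit: bottleneck 2, flow now 15.
Augment Hall→StairB→C2→C3→Exit: bottleneck 2, flow now 17.
No augmenting path remains; maximum flow = 17.
By max-flow min-cut, the minimum cut capacity equals the max flow.
In the residual graph, reachable from Hall: {Hall, StairA, C1, StairB, Lobby, C2, StairC}.
Min-cut edges: C2→C3 (2), StairC→Exit (15); capacity 2 + 15 = 17.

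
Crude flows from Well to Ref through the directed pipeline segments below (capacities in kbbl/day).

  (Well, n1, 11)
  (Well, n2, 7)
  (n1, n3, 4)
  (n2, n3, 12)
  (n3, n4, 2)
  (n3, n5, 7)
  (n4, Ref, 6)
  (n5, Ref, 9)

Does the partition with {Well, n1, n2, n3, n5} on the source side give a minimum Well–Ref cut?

No — its capacity is 11, but the minimum cut has capacity 9.

Given cut capacity: 2 + 9 = 11.
Augment Well→n1→n3→n4→Ref: bottleneck 2, flow now 2.
Augment Well→n1→n3→n5→Ref: bottleneck 2, flow now 4.
Augment Well→n2→n3→n5→Ref: bottleneck 5, flow now 9.
No augmenting path remains; maximum flow = 9.
In the residual graph, reachable from Well: {Well, n1, n2, n3}.
Min-cut edges: n3→n4 (2), n3→n5 (7); capacity 2 + 7 = 9.
Cut capacity 11 exceeds the max flow 9, so it is not minimum.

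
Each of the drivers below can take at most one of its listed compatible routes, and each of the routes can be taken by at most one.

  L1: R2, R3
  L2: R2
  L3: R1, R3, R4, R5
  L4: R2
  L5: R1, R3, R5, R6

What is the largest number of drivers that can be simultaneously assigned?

Unit-capacity flow: source→left, listed edges, right→sink; max matching = max flow.
Augmenting path L1→R2 (+1); matched 1.
Augmenting path L3→R1 (+1); matched 2.
Augmenting path L5→R3 (+1); matched 3.
Augmenting path L2→R2→L1→R3→L5→R5 (+1); matched 4.
No augmenting path remains; maximum matching = 4.
König certificate: {L1, L3, L5, R2} is a vertex cover of size 4 (every listed pair touches it), so no matching can be larger.

4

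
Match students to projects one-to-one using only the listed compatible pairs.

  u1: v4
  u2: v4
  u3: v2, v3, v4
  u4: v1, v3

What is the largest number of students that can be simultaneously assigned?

Unit-capacity flow: source→left, listed edges, right→sink; max matching = max flow.
Augmenting path u1→v4 (+1); matched 1.
Augmenting path u3→v2 (+1); matched 2.
Augmenting path u4→v1 (+1); matched 3.
No augmenting path remains; maximum matching = 3.
König certificate: {u3, u4, v4} is a vertex cover of size 3 (every listed pair touches it), so no matching can be larger.

3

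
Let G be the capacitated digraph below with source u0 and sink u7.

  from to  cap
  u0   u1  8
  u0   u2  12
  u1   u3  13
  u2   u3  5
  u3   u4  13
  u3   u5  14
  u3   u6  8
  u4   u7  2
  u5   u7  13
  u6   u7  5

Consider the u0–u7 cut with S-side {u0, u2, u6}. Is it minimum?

No — its capacity is 18, but the minimum cut has capacity 13.

Given cut capacity: 8 + 5 + 5 = 18.
Augment u0→u1→u3→u4→u7: bottleneck 2, flow now 2.
Augment u0→u1→u3→u5→u7: bottleneck 6, flow now 8.
Augment u0→u2→u3→u5→u7: bottleneck 5, flow now 13.
No augmenting path remains; maximum flow = 13.
In the residual graph, reachable from u0: {u0, u2}.
Min-cut edges: u0→u1 (8), u2→u3 (5); capacity 8 + 5 = 13.
Cut capacity 18 exceeds the max flow 13, so it is not minimum.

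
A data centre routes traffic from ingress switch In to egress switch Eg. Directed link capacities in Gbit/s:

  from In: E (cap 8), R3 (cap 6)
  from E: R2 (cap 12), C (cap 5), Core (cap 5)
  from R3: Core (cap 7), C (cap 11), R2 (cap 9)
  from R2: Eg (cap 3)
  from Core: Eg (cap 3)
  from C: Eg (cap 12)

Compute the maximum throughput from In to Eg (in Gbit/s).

14

Augment In→E→R2→Eg: bottleneck 3, flow now 3.
Augment In→E→Core→Eg: bottleneck 3, flow now 6.
Augment In→E→C→Eg: bottleneck 2, flow now 8.
Augment In→R3→C→Eg: bottleneck 6, flow now 14.
No augmenting path remains; maximum flow = 14.
In the residual graph, reachable from In: {In}.
Min-cut edges: In→E (8), In→R3 (6); capacity 8 + 6 = 14.
This cut is saturated, so no flow can exceed 14.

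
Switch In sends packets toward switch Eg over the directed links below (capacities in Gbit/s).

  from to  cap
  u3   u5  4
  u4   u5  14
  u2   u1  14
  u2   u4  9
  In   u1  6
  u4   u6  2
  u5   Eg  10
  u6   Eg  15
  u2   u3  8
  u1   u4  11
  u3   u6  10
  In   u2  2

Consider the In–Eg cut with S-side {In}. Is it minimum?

Yes — it is a minimum cut (capacity 8).

Given cut capacity: 6 + 2 = 8.
Augment In→u1→u4→u5→Eg: bottleneck 6, flow now 6.
Augment In→u2→u3→u5→Eg: bottleneck 2, flow now 8.
No augmenting path remains; maximum flow = 8.
Cut capacity 8 equals the max flow, so it is a minimum cut.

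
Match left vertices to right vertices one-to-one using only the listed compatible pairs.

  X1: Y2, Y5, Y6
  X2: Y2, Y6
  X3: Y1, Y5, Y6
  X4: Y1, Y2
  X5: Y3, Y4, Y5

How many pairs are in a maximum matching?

5

Unit-capacity flow: source→left, listed edges, right→sink; max matching = max flow.
Augmenting path X1→Y2 (+1); matched 1.
Augmenting path X2→Y6 (+1); matched 2.
Augmenting path X3→Y1 (+1); matched 3.
Augmenting path X5→Y3 (+1); matched 4.
Augmenting path X4→Y1→X3→Y5 (+1); matched 5.
No augmenting path remains; maximum matching = 5.
König certificate: {X1, X2, X3, X4, X5} is a vertex cover of size 5 (every listed pair touches it), so no matching can be larger.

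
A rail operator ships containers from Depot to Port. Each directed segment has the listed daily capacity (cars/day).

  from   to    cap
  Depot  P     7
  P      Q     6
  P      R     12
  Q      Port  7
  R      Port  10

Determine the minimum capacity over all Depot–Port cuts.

7

Augment Depot→P→Q→Port: bottleneck 6, flow now 6.
Augment Depot→P→R→Port: bottleneck 1, flow now 7.
No augmenting path remains; maximum flow = 7.
By max-flow min-cut, the minimum cut capacity equals the max flow.
In the residual graph, reachable from Depot: {Depot}.
Min-cut edges: Depot→P (7); capacity 7 = 7.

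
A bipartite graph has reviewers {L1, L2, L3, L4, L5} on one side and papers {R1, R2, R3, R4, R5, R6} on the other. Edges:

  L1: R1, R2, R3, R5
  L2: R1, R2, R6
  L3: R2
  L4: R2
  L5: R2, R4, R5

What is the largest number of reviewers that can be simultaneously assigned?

Unit-capacity flow: source→left, listed edges, right→sink; max matching = max flow.
Augmenting path L1→R1 (+1); matched 1.
Augmenting path L2→R2 (+1); matched 2.
Augmenting path L5→R4 (+1); matched 3.
Augmenting path L3→R2→L2→R6 (+1); matched 4.
No augmenting path remains; maximum matching = 4.
König certificate: {L1, L2, L5, R2} is a vertex cover of size 4 (every listed pair touches it), so no matching can be larger.

4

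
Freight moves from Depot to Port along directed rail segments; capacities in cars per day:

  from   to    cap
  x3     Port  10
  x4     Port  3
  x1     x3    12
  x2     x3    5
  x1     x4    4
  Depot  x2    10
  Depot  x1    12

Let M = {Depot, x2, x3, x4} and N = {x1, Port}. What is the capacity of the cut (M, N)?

25

Edges leaving {Depot, x2, x3, x4}: Depot→x1 (12), x3→Port (10), x4→Port (3).
Cut capacity = 12 + 10 + 3 = 25.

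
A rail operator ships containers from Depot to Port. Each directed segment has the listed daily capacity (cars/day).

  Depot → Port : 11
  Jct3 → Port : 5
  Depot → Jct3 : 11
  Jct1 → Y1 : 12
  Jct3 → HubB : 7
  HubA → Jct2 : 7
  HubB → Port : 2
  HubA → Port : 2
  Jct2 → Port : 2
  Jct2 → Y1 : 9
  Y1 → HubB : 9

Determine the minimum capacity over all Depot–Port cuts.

Augment Depot→Port: bottleneck 11, flow now 11.
Augment Depot→Jct3→Port: bottleneck 5, flow now 16.
Augment Depot→Jct3→HubB→Port: bottleneck 2, flow now 18.
No augmenting path remains; maximum flow = 18.
By max-flow min-cut, the minimum cut capacity equals the max flow.
In the residual graph, reachable from Depot: {Depot, Jct3, HubB}.
Min-cut edges: Depot→Port (11), Jct3→Port (5), HubB→Port (2); capacity 11 + 5 + 2 = 18.

18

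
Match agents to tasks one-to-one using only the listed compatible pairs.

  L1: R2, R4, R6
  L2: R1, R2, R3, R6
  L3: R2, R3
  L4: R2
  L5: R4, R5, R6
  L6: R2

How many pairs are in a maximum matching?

5

Unit-capacity flow: source→left, listed edges, right→sink; max matching = max flow.
Augmenting path L1→R2 (+1); matched 1.
Augmenting path L2→R1 (+1); matched 2.
Augmenting path L3→R3 (+1); matched 3.
Augmenting path L5→R4 (+1); matched 4.
Augmenting path L4→R2→L1→R6 (+1); matched 5.
No augmenting path remains; maximum matching = 5.
König certificate: {L1, L2, L3, L5, R2} is a vertex cover of size 5 (every listed pair touches it), so no matching can be larger.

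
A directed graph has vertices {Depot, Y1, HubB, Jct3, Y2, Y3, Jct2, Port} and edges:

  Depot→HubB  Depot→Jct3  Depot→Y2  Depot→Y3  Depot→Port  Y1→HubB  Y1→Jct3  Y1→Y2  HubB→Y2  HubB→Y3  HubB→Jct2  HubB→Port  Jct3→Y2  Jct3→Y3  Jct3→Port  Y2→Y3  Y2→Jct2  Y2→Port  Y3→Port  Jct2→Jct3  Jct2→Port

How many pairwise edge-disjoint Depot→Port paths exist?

Assign every edge capacity 1; by Menger, the answer equals the max flow.
Path Depot→Port (+1); total 1.
Path Depot→HubB→Port (+1); total 2.
Path Depot→Jct3→Port (+1); total 3.
Path Depot→Y2→Port (+1); total 4.
Path Depot→Y3→Port (+1); total 5.
No residual Depot→Port path; max flow = 5.
Certifying cut of size 5: {Depot→HubB, Depot→Jct3, Depot→Port, Depot→Y2, Depot→Y3}.

5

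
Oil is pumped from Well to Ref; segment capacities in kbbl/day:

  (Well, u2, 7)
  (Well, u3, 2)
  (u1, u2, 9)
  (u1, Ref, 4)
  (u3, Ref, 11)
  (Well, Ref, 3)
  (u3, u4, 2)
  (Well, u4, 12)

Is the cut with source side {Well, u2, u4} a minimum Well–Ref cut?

Yes — it is a minimum cut (capacity 5).

Given cut capacity: 2 + 3 = 5.
Augment Well→Ref: bottleneck 3, flow now 3.
Augment Well→u3→Ref: bottleneck 2, flow now 5.
No augmenting path remains; maximum flow = 5.
Cut capacity 5 equals the max flow, so it is a minimum cut.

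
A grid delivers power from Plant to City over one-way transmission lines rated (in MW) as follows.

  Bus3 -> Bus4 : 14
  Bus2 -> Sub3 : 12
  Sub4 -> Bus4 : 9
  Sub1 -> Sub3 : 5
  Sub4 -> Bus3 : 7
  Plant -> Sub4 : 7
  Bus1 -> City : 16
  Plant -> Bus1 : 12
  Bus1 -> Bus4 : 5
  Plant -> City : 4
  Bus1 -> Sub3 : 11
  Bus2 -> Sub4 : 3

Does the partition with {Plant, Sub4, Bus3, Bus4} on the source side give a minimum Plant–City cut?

Given cut capacity: 12 + 4 = 16.
Augment Plant→City: bottleneck 4, flow now 4.
Augment Plant→Bus1→City: bottleneck 12, flow now 16.
No augmenting path remains; maximum flow = 16.
Cut capacity 16 equals the max flow, so it is a minimum cut.

Yes — it is a minimum cut (capacity 16).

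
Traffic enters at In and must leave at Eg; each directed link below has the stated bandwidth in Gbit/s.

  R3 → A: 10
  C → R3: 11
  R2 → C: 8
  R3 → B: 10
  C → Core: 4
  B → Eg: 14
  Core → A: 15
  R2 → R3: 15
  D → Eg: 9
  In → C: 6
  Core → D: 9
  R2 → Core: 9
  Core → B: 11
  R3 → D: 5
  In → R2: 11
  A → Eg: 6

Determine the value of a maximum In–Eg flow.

Augment In→C→Core→D→Eg: bottleneck 4, flow now 4.
Augment In→C→R3→D→Eg: bottleneck 2, flow now 6.
Augment In→R2→Core→D→Eg: bottleneck 3, flow now 9.
Augment In→R2→Core→A→Eg: bottleneck 6, flow now 15.
Augment In→R2→R3→B→Eg: bottleneck 2, flow now 17.
No augmenting path remains; maximum flow = 17.
In the residual graph, reachable from In: {In}.
Min-cut edges: In→C (6), In→R2 (11); capacity 6 + 11 = 17.
This cut is saturated, so no flow can exceed 17.

17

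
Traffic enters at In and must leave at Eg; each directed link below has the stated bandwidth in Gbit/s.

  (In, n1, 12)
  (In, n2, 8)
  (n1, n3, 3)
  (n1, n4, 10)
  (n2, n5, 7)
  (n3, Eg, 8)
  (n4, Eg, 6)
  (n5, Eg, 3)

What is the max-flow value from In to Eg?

Augment In→n1→n3→Eg: bottleneck 3, flow now 3.
Augment In→n1→n4→Eg: bottleneck 6, flow now 9.
Augment In→n2→n5→Eg: bottleneck 3, flow now 12.
No augmenting path remains; maximum flow = 12.
In the residual graph, reachable from In: {In, n1, n2, n4, n5}.
Min-cut edges: n1→n3 (3), n4→Eg (6), n5→Eg (3); capacity 3 + 6 + 3 = 12.
This cut is saturated, so no flow can exceed 12.

12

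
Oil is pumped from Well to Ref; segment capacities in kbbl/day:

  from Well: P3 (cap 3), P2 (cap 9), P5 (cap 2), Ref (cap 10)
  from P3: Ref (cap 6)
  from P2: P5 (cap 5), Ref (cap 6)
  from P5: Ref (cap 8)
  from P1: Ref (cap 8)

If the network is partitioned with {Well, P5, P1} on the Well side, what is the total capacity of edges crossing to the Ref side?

38

Edges leaving {Well, P5, P1}: Well→P3 (3), Well→P2 (9), Well→Ref (10), P5→Ref (8), P1→Ref (8).
Cut capacity = 3 + 9 + 10 + 8 + 8 = 38.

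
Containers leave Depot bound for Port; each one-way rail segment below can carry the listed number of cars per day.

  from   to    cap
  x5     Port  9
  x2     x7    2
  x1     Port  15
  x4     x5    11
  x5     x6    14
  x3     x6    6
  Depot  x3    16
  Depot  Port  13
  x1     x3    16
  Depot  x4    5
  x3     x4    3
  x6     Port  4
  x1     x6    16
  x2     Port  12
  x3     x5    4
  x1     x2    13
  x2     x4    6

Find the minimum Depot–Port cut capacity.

26

Augment Depot→Port: bottleneck 13, flow now 13.
Augment Depot→x3→x5→Port: bottleneck 4, flow now 17.
Augment Depot→x3→x6→Port: bottleneck 4, flow now 21.
Augment Depot→x4→x5→Port: bottleneck 5, flow now 26.
No augmenting path remains; maximum flow = 26.
By max-flow min-cut, the minimum cut capacity equals the max flow.
In the residual graph, reachable from Depot: {Depot, x3, x4, x5, x6}.
Min-cut edges: Depot→Port (13), x5→Port (9), x6→Port (4); capacity 13 + 9 + 4 = 26.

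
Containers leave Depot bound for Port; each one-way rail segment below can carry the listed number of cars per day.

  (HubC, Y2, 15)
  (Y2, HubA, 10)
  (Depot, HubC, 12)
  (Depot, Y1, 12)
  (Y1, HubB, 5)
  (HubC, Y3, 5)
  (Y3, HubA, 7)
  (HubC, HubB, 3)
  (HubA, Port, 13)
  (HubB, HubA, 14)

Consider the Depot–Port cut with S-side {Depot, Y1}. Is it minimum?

No — its capacity is 17, but the minimum cut has capacity 13.

Given cut capacity: 12 + 5 = 17.
Augment Depot→Y1→HubB→HubA→Port: bottleneck 5, flow now 5.
Augment Depot→HubC→Y3→HubA→Port: bottleneck 5, flow now 10.
Augment Depot→HubC→Y2→HubA→Port: bottleneck 3, flow now 13.
No augmenting path remains; maximum flow = 13.
In the residual graph, reachable from Depot: {Depot, Y1, HubC, Y3, Y2, HubB, HubA}.
Min-cut edges: HubA→Port (13); capacity 13 = 13.
Cut capacity 17 exceeds the max flow 13, so it is not minimum.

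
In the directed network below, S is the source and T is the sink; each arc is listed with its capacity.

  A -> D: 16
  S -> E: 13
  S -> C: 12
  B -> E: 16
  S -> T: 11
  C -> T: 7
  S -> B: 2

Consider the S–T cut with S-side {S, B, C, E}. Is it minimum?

Yes — it is a minimum cut (capacity 18).

Given cut capacity: 11 + 7 = 18.
Augment S→T: bottleneck 11, flow now 11.
Augment S→C→T: bottleneck 7, flow now 18.
No augmenting path remains; maximum flow = 18.
Cut capacity 18 equals the max flow, so it is a minimum cut.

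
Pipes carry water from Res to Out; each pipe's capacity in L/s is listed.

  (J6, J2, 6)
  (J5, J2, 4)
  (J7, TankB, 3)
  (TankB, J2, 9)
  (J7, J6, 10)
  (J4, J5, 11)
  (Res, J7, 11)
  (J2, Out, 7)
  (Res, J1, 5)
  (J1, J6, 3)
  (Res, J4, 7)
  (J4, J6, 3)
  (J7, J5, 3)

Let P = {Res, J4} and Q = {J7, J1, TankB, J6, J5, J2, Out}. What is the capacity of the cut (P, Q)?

30

Edges leaving {Res, J4}: Res→J7 (11), Res→J1 (5), J4→J6 (3), J4→J5 (11).
Cut capacity = 11 + 5 + 3 + 11 = 30.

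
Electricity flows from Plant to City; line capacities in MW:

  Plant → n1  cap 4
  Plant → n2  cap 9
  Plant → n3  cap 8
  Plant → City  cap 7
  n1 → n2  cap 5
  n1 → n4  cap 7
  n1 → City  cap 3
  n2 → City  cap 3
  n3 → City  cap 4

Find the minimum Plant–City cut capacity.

Augment Plant→City: bottleneck 7, flow now 7.
Augment Plant→n1→City: bottleneck 3, flow now 10.
Augment Plant→n2→City: bottleneck 3, flow now 13.
Augment Plant→n3→City: bottleneck 4, flow now 17.
No augmenting path remains; maximum flow = 17.
By max-flow min-cut, the minimum cut capacity equals the max flow.
In the residual graph, reachable from Plant: {Plant, n1, n2, n3, n4}.
Min-cut edges: Plant→City (7), n1→City (3), n2→City (3), n3→City (4); capacity 7 + 3 + 3 + 4 = 17.

17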